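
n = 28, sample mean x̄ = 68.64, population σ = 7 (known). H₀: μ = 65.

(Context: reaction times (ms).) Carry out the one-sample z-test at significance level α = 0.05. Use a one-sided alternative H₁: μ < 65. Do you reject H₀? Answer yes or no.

reject H₀: no

SE = σ/√n = 7/√28 = 1.3229
z = (x̄−μ₀)/SE = (68.64−65)/1.3229 = 2.7516
p-value (one-sided, H₁ less) = 0.99703
At α=0.05: p ≥ α → fail to reject H₀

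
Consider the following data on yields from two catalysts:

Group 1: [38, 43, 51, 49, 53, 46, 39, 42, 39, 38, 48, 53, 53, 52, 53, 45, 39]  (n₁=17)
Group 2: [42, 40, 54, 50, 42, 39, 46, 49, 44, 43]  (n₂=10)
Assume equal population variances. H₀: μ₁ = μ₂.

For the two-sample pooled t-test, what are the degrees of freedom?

df = n₁ + n₂ − 2 = 17 + 10 − 2 = 25

degrees of freedom = 25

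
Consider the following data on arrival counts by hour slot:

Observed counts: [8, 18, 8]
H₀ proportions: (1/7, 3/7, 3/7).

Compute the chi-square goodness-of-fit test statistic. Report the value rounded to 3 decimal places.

n = 34; E_i = n·p_i = [4.86, 14.57, 14.57]
χ² = (8−4.86)²/4.86 + (18−14.57)²/14.57 + (8−14.57)²/14.57 = 5.8039
df = 2

test statistic = 5.804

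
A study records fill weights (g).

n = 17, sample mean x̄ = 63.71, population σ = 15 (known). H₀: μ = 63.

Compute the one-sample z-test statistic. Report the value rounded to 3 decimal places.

test statistic = 0.195

SE = σ/√n = 15/√17 = 3.6380
z = (x̄−μ₀)/SE = (63.71−63)/3.6380 = 0.1952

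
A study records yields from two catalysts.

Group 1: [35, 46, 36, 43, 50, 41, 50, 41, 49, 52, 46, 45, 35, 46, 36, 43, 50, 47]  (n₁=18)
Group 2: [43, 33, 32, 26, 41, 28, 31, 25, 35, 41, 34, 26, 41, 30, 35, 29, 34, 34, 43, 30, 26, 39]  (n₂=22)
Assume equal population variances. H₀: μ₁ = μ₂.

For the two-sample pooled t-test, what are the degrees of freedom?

df = n₁ + n₂ − 2 = 18 + 22 − 2 = 38

degrees of freedom = 38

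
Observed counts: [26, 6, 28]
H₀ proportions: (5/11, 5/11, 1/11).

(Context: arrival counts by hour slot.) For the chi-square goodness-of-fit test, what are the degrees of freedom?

degrees of freedom = 2

df = k − 1 = 3 − 1 = 2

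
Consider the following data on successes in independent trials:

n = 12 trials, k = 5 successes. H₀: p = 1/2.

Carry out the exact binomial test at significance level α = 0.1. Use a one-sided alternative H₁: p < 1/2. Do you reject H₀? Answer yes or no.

Exact binomial: n=12, k=5, p₀=1/2=0.5000
P(X≤5) from Σ C(n,i)·p₀^i·(1−p₀)^(n−i)
p-value (one-sided, H₁ less) = 0.38721
At α=0.1: p ≥ α → fail to reject H₀

reject H₀: no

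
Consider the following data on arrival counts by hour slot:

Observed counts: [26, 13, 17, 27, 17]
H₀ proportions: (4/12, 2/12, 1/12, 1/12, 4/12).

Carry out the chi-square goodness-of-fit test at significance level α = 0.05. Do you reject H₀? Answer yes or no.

n = 100; E_i = n·p_i = [33.33, 16.67, 8.33, 8.33, 33.33]
χ² = (26−33.33)²/33.33 + (13−16.67)²/16.67 + (17−8.33)²/8.33 + (27−8.33)²/8.33 + (17−33.33)²/33.33 = 61.2500
df = 4
p-value (upper-tail) = 0.00000
At α=0.05: p < α → reject H₀

reject H₀: yes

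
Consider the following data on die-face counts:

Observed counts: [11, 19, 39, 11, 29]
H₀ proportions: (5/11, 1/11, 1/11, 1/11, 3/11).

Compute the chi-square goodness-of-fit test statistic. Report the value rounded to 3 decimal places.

test statistic = 123.870

n = 109; E_i = n·p_i = [49.55, 9.91, 9.91, 9.91, 29.73]
χ² = (11−49.55)²/49.55 + (19−9.91)²/9.91 + (39−9.91)²/9.91 + (11−9.91)²/9.91 + (29−29.73)²/29.73 = 123.8703
df = 4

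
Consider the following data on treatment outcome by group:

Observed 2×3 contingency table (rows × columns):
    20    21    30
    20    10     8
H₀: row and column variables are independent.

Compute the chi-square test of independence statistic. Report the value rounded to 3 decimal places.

Row totals [71, 38], col totals [40, 31, 38], n=109
χ² = (20−26.06)²/26.06 + (21−20.19)²/20.19 + (30−24.75)²/24.75 + (20−13.94)²/13.94 + (10−10.81)²/10.81 + (8−13.25)²/13.25 = 7.3202
df = 2

test statistic = 7.320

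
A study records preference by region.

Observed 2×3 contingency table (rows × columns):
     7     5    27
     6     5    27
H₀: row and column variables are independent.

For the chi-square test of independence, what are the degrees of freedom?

degrees of freedom = 2

df = (r−1)(c−1) = (2−1)·(3−1) = 2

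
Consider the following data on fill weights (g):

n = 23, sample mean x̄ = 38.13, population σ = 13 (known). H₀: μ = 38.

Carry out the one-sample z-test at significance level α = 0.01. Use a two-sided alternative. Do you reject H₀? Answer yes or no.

SE = σ/√n = 13/√23 = 2.7107
z = (x̄−μ₀)/SE = (38.13−38)/2.7107 = 0.0480
p-value (two-sided) = 0.96175
At α=0.01: p ≥ α → fail to reject H₀

reject H₀: no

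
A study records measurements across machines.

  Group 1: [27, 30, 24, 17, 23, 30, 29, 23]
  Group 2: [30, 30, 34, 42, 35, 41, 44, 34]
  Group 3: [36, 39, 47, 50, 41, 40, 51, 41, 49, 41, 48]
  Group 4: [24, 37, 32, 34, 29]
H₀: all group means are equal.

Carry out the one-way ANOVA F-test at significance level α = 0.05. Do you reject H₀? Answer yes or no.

Group means [25.38, 36.25, 43.91, 31.20], grand mean 35.375
SSB = Σnᵢ(x̄ᵢ−x̄)² = 1694.416; SSW = ΣΣ(x−x̄ᵢ)² = 713.084
MSB = 1694.416/3 = 564.8053; MSW = 713.084/28 = 25.4673
F = MSB/MSW = 22.1777
df = (3, 28)
p-value (upper-tail) = 0.00000
At α=0.05: p < α → reject H₀

reject H₀: yes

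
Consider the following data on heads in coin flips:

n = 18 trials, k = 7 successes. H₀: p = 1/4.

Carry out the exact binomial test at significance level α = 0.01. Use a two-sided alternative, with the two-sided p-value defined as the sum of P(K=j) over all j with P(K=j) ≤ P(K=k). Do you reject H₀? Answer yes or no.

reject H₀: no

Exact binomial: n=18, k=7, p₀=1/4=0.2500
P(X=j) = C(n,j)·p₀^j·(1−p₀)^(n−j); p = Σ P(X=j) over j with P(X=j) ≤ P(X=7)
p-value (two-sided) = 0.17845
At α=0.01: p ≥ α → fail to reject H₀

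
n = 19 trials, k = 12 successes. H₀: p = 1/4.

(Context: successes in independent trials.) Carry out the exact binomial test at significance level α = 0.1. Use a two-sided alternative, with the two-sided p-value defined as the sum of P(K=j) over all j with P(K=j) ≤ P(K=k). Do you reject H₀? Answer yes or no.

Exact binomial: n=19, k=12, p₀=1/4=0.2500
P(X=j) = C(n,j)·p₀^j·(1−p₀)^(n−j); p = Σ P(X=j) over j with P(X=j) ≤ P(X=12)
p-value (two-sided) = 0.00048
At α=0.1: p < α → reject H₀

reject H₀: yes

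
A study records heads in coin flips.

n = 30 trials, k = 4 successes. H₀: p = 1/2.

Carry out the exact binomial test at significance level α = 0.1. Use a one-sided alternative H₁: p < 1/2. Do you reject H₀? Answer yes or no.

Exact binomial: n=30, k=4, p₀=1/2=0.5000
P(X≤4) from Σ C(n,i)·p₀^i·(1−p₀)^(n−i)
p-value (one-sided, H₁ less) = 0.00003
At α=0.1: p < α → reject H₀

reject H₀: yes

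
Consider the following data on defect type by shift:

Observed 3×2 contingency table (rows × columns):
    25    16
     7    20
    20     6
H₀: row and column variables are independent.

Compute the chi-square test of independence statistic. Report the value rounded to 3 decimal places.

test statistic = 14.878

Row totals [41, 27, 26], col totals [52, 42], n=94
χ² = (25−22.68)²/22.68 + (16−18.32)²/18.32 + (7−14.94)²/14.94 + (20−12.06)²/12.06 + (20−14.38)²/14.38 + (6−11.62)²/11.62 = 14.8779
df = 2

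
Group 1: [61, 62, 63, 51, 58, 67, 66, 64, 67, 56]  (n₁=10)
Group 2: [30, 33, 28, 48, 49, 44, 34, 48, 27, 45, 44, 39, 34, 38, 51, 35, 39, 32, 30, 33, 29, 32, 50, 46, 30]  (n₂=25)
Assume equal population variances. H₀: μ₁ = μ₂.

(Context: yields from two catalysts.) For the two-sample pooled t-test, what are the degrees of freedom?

degrees of freedom = 33

df = n₁ + n₂ − 2 = 10 + 25 − 2 = 33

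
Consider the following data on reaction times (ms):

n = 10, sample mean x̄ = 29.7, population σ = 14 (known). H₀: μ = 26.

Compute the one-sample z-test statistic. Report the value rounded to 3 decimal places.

test statistic = 0.836

SE = σ/√n = 14/√10 = 4.4272
z = (x̄−μ₀)/SE = (29.7−26)/4.4272 = 0.8357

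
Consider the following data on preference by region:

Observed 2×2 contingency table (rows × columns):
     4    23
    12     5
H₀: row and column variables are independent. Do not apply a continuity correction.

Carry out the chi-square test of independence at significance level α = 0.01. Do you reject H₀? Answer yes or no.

Row totals [27, 17], col totals [16, 28], n=44
χ² = (4−9.82)²/9.82 + (23−17.18)²/17.18 + (12−6.18)²/6.18 + (5−10.82)²/10.82 = 14.0230
df = 1
p-value (upper-tail) = 0.00018
At α=0.01: p < α → reject H₀

reject H₀: yes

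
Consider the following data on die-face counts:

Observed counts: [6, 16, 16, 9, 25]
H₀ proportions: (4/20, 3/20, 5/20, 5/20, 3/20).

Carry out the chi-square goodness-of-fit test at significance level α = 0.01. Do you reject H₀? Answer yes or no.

reject H₀: yes

n = 72; E_i = n·p_i = [14.40, 10.80, 18.00, 18.00, 10.80]
χ² = (6−14.40)²/14.40 + (16−10.80)²/10.80 + (16−18.00)²/18.00 + (9−18.00)²/18.00 + (25−10.80)²/10.80 = 30.7963
df = 4
p-value (upper-tail) = 0.00000
At α=0.01: p < α → reject H₀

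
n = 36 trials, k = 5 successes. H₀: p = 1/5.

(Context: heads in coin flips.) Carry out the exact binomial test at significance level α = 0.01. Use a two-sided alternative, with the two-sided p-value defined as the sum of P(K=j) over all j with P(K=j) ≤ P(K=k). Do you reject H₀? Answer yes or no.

reject H₀: no

Exact binomial: n=36, k=5, p₀=1/5=0.2000
P(X=j) = C(n,j)·p₀^j·(1−p₀)^(n−j); p = Σ P(X=j) over j with P(X=j) ≤ P(X=5)
p-value (two-sided) = 0.53050
At α=0.01: p ≥ α → fail to reject H₀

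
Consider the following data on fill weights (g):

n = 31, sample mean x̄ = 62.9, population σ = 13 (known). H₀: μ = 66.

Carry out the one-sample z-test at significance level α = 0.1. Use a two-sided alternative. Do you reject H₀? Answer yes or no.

reject H₀: no

SE = σ/√n = 13/√31 = 2.3349
z = (x̄−μ₀)/SE = (62.9−66)/2.3349 = -1.3277
p-value (two-sided) = 0.18428
At α=0.1: p ≥ α → fail to reject H₀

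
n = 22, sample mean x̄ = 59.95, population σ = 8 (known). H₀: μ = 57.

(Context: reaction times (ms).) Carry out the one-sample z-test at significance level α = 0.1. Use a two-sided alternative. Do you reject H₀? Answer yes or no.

SE = σ/√n = 8/√22 = 1.7056
z = (x̄−μ₀)/SE = (59.95−57)/1.7056 = 1.7296
p-value (two-sided) = 0.08370
At α=0.1: p < α → reject H₀

reject H₀: yes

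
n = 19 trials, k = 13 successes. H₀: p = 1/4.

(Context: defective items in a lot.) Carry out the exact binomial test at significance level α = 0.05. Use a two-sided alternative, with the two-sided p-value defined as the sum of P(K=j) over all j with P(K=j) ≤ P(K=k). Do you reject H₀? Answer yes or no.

reject H₀: yes

Exact binomial: n=19, k=13, p₀=1/4=0.2500
P(X=j) = C(n,j)·p₀^j·(1−p₀)^(n−j); p = Σ P(X=j) over j with P(X=j) ≤ P(X=13)
p-value (two-sided) = 0.00008
At α=0.05: p < α → reject H₀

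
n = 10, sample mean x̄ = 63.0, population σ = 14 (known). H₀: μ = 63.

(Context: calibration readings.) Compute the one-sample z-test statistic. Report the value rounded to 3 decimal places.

SE = σ/√n = 14/√10 = 4.4272
z = (x̄−μ₀)/SE = (63.0−63)/4.4272 = 0.0000

test statistic = 0.000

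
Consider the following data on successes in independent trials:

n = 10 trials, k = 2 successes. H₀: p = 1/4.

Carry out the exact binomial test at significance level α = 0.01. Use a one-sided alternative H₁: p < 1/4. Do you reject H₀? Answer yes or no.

reject H₀: no

Exact binomial: n=10, k=2, p₀=1/4=0.2500
P(X≤2) from Σ C(n,i)·p₀^i·(1−p₀)^(n−i)
p-value (one-sided, H₁ less) = 0.52559
At α=0.01: p ≥ α → fail to reject H₀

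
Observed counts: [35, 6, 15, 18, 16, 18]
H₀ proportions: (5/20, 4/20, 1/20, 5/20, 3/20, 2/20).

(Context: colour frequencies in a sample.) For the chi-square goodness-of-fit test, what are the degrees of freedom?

degrees of freedom = 5

df = k − 1 = 6 − 1 = 5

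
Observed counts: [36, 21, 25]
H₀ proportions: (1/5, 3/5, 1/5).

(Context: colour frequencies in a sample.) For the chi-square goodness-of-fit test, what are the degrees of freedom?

degrees of freedom = 2

df = k − 1 = 3 − 1 = 2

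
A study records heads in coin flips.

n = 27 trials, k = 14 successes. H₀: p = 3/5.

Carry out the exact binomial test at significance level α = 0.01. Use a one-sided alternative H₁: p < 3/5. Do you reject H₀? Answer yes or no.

Exact binomial: n=27, k=14, p₀=3/5=0.6000
P(X≤14) from Σ C(n,i)·p₀^i·(1−p₀)^(n−i)
p-value (one-sided, H₁ less) = 0.25014
At α=0.01: p ≥ α → fail to reject H₀

reject H₀: no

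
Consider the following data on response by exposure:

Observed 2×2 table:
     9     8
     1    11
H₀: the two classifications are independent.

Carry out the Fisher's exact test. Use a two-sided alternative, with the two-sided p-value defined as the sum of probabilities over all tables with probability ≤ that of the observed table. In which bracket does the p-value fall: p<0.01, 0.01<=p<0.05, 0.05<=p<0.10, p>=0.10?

Margins: r₁=17, r₂=12, c₁=10, c₂=19, n=29
p_obs = C(17,9)·C(12,1)/C(29,10); sum pmf over tables with pmf ≤ p_obs
p-value (two-sided) = 0.01909
→ bracket: 0.01<=p<0.05

p-value bracket: 0.01<=p<0.05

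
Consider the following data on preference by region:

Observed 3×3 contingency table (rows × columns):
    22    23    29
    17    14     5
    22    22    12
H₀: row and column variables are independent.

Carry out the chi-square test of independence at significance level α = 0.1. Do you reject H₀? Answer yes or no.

Row totals [74, 36, 56], col totals [61, 59, 46], n=166
χ² = (22−27.19)²/27.19 + (23−26.30)²/26.30 + (29−20.51)²/20.51 + (17−13.23)²/13.23 + (14−12.80)²/12.80 + (5−9.98)²/9.98 + (22−20.58)²/20.58 + (22−19.90)²/19.90 + (12−15.52)²/15.52 = 9.7113
df = 4
p-value (upper-tail) = 0.04558
At α=0.1: p < α → reject H₀

reject H₀: yes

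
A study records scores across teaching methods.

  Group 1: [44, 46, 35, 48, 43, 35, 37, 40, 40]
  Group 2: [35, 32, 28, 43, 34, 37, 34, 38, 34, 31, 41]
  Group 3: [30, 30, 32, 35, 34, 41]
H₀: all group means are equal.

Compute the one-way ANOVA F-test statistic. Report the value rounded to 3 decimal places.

Group means [40.89, 35.18, 33.67], grand mean 36.808
SSB = Σnᵢ(x̄ᵢ−x̄)² = 238.180; SSW = ΣΣ(x−x̄ᵢ)² = 451.859
MSB = 238.180/2 = 119.0899; MSW = 451.859/23 = 19.6460
F = MSB/MSW = 6.0618
df = (2, 23)

test statistic = 6.062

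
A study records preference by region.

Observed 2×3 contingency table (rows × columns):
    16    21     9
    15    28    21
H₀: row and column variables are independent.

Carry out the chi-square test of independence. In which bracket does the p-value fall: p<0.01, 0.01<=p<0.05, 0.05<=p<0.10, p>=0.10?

Row totals [46, 64], col totals [31, 49, 30], n=110
χ² = (16−12.96)²/12.96 + (21−20.49)²/20.49 + (9−12.55)²/12.55 + (15−18.04)²/18.04 + (28−28.51)²/28.51 + (21−17.45)²/17.45 = 2.9662
df = 2
p-value (upper-tail) = 0.22693
→ bracket: p>=0.10

p-value bracket: p>=0.10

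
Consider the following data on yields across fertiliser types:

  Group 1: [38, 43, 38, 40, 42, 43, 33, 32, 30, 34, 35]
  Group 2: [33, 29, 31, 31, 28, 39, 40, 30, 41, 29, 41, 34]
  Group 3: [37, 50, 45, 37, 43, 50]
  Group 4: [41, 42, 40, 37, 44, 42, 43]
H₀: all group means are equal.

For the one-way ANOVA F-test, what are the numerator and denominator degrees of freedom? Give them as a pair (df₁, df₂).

degrees of freedom = [3, 32]

k = 4 groups, N = 36 total
df = (k−1, N−k) = (4−1, 36−4) = (3, 32)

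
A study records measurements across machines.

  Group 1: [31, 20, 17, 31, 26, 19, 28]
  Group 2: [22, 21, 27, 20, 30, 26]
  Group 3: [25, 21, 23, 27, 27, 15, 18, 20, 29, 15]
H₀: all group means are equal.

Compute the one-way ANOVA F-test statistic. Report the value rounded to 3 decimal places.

Group means [24.57, 24.33, 22.00], grand mean 23.391
SSB = Σnᵢ(x̄ᵢ−x̄)² = 34.431; SSW = ΣΣ(x−x̄ᵢ)² = 511.048
MSB = 34.431/2 = 17.2153; MSW = 511.048/20 = 25.5524
F = MSB/MSW = 0.6737
df = (2, 20)

test statistic = 0.674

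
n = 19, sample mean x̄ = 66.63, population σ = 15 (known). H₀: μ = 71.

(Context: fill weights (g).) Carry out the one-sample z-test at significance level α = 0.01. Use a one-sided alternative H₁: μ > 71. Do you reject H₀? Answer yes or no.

SE = σ/√n = 15/√19 = 3.4412
z = (x̄−μ₀)/SE = (66.63−71)/3.4412 = -1.2699
p-value (one-sided, H₁ greater) = 0.89794
At α=0.01: p ≥ α → fail to reject H₀

reject H₀: no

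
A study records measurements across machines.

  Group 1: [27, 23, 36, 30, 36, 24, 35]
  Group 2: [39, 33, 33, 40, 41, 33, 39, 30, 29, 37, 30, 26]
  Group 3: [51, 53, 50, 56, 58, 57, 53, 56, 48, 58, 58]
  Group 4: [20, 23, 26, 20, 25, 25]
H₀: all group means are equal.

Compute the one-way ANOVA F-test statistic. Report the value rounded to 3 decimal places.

test statistic = 83.821

Group means [30.14, 34.17, 54.36, 23.17], grand mean 37.722
SSB = Σnᵢ(x̄ᵢ−x̄)² = 4871.320; SSW = ΣΣ(x−x̄ᵢ)² = 619.903
MSB = 4871.320/3 = 1623.7732; MSW = 619.903/32 = 19.3720
F = MSB/MSW = 83.8208
df = (3, 32)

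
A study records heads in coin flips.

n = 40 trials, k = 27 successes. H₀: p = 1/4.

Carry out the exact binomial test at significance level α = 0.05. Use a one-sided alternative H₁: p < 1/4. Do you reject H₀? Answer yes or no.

reject H₀: no

Exact binomial: n=40, k=27, p₀=1/4=0.2500
P(X≤27) from Σ C(n,i)·p₀^i·(1−p₀)^(n−i)
p-value (one-sided, H₁ less) = 1.00000
At α=0.05: p ≥ α → fail to reject H₀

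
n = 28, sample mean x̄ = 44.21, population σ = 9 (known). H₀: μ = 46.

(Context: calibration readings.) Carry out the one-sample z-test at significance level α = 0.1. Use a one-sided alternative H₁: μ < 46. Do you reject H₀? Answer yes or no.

reject H₀: no

SE = σ/√n = 9/√28 = 1.7008
z = (x̄−μ₀)/SE = (44.21−46)/1.7008 = -1.0524
p-value (one-sided, H₁ less) = 0.14630
At α=0.1: p ≥ α → fail to reject H₀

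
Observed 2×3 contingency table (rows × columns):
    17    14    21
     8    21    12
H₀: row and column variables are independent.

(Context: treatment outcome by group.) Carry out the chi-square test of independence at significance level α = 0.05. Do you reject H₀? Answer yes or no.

reject H₀: no

Row totals [52, 41], col totals [25, 35, 33], n=93
χ² = (17−13.98)²/13.98 + (14−19.57)²/19.57 + (21−18.45)²/18.45 + (8−11.02)²/11.02 + (21−15.43)²/15.43 + (12−14.55)²/14.55 = 5.8757
df = 2
p-value (upper-tail) = 0.05298
At α=0.05: p ≥ α → fail to reject H₀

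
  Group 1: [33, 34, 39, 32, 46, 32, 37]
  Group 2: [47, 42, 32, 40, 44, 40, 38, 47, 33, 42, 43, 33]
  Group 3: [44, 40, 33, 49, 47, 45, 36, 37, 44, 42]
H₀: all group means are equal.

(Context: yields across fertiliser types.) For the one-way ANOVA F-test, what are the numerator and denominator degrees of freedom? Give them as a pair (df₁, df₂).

k = 3 groups, N = 29 total
df = (k−1, N−k) = (3−1, 29−3) = (2, 26)

degrees of freedom = [2, 26]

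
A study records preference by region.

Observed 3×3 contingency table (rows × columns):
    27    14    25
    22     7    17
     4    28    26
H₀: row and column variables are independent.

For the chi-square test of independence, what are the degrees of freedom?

df = (r−1)(c−1) = (3−1)·(3−1) = 4

degrees of freedom = 4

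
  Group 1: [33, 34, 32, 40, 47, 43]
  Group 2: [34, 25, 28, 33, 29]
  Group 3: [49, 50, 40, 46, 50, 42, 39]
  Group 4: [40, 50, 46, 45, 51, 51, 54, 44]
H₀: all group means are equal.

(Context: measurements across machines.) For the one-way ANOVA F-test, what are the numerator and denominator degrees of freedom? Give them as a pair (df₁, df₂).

k = 4 groups, N = 26 total
df = (k−1, N−k) = (4−1, 26−4) = (3, 22)

degrees of freedom = [3, 22]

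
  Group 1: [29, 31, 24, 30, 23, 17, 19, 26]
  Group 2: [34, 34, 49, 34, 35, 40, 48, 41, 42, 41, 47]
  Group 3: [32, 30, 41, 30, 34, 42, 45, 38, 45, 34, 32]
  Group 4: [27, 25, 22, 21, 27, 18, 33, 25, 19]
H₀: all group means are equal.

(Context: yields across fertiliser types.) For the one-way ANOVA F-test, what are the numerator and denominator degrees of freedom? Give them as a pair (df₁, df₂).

k = 4 groups, N = 39 total
df = (k−1, N−k) = (4−1, 39−4) = (3, 35)

degrees of freedom = [3, 35]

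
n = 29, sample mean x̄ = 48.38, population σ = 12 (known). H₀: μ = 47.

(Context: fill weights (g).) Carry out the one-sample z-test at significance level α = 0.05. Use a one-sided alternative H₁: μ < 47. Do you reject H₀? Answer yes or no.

SE = σ/√n = 12/√29 = 2.2283
z = (x̄−μ₀)/SE = (48.38−47)/2.2283 = 0.6193
p-value (one-sided, H₁ less) = 0.73214
At α=0.05: p ≥ α → fail to reject H₀

reject H₀: no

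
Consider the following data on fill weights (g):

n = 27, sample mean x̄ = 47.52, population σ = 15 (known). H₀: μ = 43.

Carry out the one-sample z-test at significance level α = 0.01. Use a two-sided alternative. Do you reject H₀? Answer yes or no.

SE = σ/√n = 15/√27 = 2.8868
z = (x̄−μ₀)/SE = (47.52−43)/2.8868 = 1.5658
p-value (two-sided) = 0.11740
At α=0.01: p ≥ α → fail to reject H₀

reject H₀: no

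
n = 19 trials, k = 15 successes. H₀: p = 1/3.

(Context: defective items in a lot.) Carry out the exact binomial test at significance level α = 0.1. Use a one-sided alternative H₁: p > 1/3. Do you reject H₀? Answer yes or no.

reject H₀: yes

Exact binomial: n=19, k=15, p₀=1/3=0.3333
P(X≥15) from Σ C(n,i)·p₀^i·(1−p₀)^(n−i)
p-value (one-sided, H₁ greater) = 0.00006
At α=0.1: p < α → reject H₀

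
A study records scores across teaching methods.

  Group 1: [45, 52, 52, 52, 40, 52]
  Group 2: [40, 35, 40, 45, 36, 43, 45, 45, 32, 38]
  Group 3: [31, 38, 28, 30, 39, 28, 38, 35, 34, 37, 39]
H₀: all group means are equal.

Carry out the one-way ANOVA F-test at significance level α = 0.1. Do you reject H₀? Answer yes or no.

Group means [48.83, 39.90, 34.27], grand mean 39.593
SSB = Σnᵢ(x̄ᵢ−x̄)² = 824.603; SSW = ΣΣ(x−x̄ᵢ)² = 513.915
MSB = 824.603/2 = 412.3017; MSW = 513.915/24 = 21.4131
F = MSB/MSW = 19.2546
df = (2, 24)
p-value (upper-tail) = 0.00001
At α=0.1: p < α → reject H₀

reject H₀: yes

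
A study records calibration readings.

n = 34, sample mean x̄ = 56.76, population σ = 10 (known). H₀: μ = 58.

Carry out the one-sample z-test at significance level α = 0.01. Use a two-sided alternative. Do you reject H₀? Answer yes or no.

reject H₀: no

SE = σ/√n = 10/√34 = 1.7150
z = (x̄−μ₀)/SE = (56.76−58)/1.7150 = -0.7230
p-value (two-sided) = 0.46966
At α=0.01: p ≥ α → fail to reject H₀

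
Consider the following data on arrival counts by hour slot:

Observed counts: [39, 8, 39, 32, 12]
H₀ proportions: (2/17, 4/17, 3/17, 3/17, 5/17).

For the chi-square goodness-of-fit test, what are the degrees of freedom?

degrees of freedom = 4

df = k − 1 = 5 − 1 = 4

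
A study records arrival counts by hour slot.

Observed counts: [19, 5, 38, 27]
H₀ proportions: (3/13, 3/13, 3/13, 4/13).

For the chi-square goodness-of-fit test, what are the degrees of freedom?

df = k − 1 = 4 − 1 = 3

degrees of freedom = 3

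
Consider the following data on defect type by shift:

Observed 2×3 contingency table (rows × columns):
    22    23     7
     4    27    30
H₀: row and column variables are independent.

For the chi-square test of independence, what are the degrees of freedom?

df = (r−1)(c−1) = (2−1)·(3−1) = 2

degrees of freedom = 2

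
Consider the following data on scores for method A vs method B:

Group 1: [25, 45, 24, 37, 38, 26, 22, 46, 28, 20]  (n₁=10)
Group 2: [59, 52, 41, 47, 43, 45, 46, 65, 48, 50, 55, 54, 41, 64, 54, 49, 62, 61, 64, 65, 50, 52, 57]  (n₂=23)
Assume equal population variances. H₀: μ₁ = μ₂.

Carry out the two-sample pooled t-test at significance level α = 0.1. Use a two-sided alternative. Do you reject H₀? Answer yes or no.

x̄₁=31.100, s₁=9.585, n₁=10
x̄₂=53.217, s₂=7.775, n₂=23
s_p² = [9·9.585² + 22·7.775²]/31 = 69.5746
SE = √(s_p²·(1/10+1/23)) = 3.1595
t = (31.100−53.217)/3.1595 = -7.0003
df = 31
p-value (two-sided) = 0.00000
At α=0.1: p < α → reject H₀

reject H₀: yes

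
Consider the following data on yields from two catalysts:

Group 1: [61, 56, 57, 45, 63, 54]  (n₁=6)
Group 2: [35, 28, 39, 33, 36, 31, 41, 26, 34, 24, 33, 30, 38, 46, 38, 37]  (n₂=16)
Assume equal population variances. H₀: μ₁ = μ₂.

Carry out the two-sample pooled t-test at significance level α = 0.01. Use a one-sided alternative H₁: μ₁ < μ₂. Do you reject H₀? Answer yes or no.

x̄₁=56.000, s₁=6.325, n₁=6
x̄₂=34.312, s₂=5.712, n₂=16
s_p² = [5·6.325² + 15·5.712²]/20 = 34.4719
SE = √(s_p²·(1/6+1/16)) = 2.8107
t = (56.000−34.312)/2.8107 = 7.7162
df = 20
p-value (one-sided, H₁ less) = 1.00000
At α=0.01: p ≥ α → fail to reject H₀

reject H₀: no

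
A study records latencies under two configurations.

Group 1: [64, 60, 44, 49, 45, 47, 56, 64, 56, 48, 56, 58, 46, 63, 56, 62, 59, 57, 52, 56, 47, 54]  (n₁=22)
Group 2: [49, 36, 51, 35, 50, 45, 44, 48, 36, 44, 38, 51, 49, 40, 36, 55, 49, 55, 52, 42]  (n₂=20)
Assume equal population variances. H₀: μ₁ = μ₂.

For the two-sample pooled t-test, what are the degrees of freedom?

degrees of freedom = 40

df = n₁ + n₂ − 2 = 22 + 20 − 2 = 40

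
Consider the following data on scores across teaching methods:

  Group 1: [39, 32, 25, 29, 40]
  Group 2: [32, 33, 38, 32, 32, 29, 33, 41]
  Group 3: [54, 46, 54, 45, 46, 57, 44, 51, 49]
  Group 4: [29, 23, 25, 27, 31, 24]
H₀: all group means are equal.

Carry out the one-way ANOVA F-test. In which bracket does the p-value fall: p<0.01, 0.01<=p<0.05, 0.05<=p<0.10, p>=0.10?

Group means [33.00, 33.75, 49.56, 26.50], grand mean 37.143
SSB = Σnᵢ(x̄ᵢ−x̄)² = 2244.206; SSW = ΣΣ(x−x̄ᵢ)² = 491.222
MSB = 2244.206/3 = 748.0688; MSW = 491.222/24 = 20.4676
F = MSB/MSW = 36.5489
df = (3, 24)
p-value (upper-tail) = 0.00000
→ bracket: p<0.01

p-value bracket: p<0.01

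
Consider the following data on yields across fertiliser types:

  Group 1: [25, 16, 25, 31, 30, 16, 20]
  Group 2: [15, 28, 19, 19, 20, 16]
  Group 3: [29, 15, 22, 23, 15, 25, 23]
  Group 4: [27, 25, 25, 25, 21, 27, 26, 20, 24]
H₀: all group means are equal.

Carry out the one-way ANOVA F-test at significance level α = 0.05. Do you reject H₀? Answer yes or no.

reject H₀: no

Group means [23.29, 19.50, 21.71, 24.44], grand mean 22.483
SSB = Σnᵢ(x̄ᵢ−x̄)² = 96.662; SSW = ΣΣ(x−x̄ᵢ)² = 538.579
MSB = 96.662/3 = 32.2207; MSW = 538.579/25 = 21.5432
F = MSB/MSW = 1.4956
df = (3, 25)
p-value (upper-tail) = 0.23998
At α=0.05: p ≥ α → fail to reject H₀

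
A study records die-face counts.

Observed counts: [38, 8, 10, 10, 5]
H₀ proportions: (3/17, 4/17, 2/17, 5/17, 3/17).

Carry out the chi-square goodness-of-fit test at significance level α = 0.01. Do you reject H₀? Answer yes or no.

reject H₀: yes

n = 71; E_i = n·p_i = [12.53, 16.71, 8.35, 20.88, 12.53]
χ² = (38−12.53)²/12.53 + (8−16.71)²/16.71 + (10−8.35)²/8.35 + (10−20.88)²/20.88 + (5−12.53)²/12.53 = 66.8357
df = 4
p-value (upper-tail) = 0.00000
At α=0.01: p < α → reject H₀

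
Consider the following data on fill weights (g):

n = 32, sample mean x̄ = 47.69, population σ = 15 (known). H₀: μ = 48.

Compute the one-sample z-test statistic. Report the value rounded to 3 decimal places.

SE = σ/√n = 15/√32 = 2.6517
z = (x̄−μ₀)/SE = (47.69−48)/2.6517 = -0.1169

test statistic = -0.117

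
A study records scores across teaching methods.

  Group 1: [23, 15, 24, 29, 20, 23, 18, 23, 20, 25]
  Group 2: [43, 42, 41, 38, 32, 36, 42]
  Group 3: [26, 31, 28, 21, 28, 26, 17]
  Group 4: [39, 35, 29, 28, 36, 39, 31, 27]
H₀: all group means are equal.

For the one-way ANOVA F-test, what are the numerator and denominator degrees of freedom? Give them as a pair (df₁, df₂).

degrees of freedom = [3, 28]

k = 4 groups, N = 32 total
df = (k−1, N−k) = (4−1, 32−4) = (3, 28)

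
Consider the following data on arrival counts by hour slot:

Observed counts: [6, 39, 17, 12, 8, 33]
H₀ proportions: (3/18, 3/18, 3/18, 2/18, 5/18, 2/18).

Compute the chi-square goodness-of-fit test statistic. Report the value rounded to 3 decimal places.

n = 115; E_i = n·p_i = [19.17, 19.17, 19.17, 12.78, 31.94, 12.78]
χ² = (6−19.17)²/19.17 + (39−19.17)²/19.17 + (17−19.17)²/19.17 + (12−12.78)²/12.78 + (8−31.94)²/31.94 + (33−12.78)²/12.78 = 79.8122
df = 5

test statistic = 79.812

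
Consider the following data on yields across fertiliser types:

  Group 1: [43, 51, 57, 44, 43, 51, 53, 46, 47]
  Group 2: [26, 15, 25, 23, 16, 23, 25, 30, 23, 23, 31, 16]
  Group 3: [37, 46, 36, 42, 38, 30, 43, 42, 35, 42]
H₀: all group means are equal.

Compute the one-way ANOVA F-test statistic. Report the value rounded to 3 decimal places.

Group means [48.33, 23.00, 39.10], grand mean 35.548
SSB = Σnᵢ(x̄ᵢ−x̄)² = 3486.777; SSW = ΣΣ(x−x̄ᵢ)² = 688.900
MSB = 3486.777/2 = 1743.3887; MSW = 688.900/28 = 24.6036
F = MSB/MSW = 70.8592
df = (2, 28)

test statistic = 70.859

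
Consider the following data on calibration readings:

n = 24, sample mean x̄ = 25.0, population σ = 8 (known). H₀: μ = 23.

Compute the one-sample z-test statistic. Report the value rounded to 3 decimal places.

test statistic = 1.225

SE = σ/√n = 8/√24 = 1.6330
z = (x̄−μ₀)/SE = (25.0−23)/1.6330 = 1.2247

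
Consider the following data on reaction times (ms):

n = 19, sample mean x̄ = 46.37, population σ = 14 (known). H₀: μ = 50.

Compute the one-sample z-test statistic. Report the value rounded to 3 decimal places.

SE = σ/√n = 14/√19 = 3.2118
z = (x̄−μ₀)/SE = (46.37−50)/3.2118 = -1.1302

test statistic = -1.130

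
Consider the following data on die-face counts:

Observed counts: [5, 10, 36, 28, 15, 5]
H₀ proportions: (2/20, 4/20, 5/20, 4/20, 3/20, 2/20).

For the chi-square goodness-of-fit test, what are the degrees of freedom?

df = k − 1 = 6 − 1 = 5

degrees of freedom = 5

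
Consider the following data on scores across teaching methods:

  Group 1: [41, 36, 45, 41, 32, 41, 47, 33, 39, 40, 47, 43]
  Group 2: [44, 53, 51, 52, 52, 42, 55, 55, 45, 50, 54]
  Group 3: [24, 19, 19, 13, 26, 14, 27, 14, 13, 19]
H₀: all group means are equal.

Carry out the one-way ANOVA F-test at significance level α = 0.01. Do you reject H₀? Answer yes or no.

Group means [40.42, 50.27, 18.80], grand mean 37.152
SSB = Σnᵢ(x̄ᵢ−x̄)² = 5389.544; SSW = ΣΣ(x−x̄ᵢ)² = 730.698
MSB = 5389.544/2 = 2694.7720; MSW = 730.698/30 = 24.3566
F = MSB/MSW = 110.6382
df = (2, 30)
p-value (upper-tail) = 0.00000
At α=0.01: p < α → reject H₀

reject H₀: yes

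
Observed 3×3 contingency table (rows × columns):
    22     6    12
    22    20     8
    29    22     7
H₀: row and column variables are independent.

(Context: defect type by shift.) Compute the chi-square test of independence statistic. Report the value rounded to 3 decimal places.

test statistic = 10.106

Row totals [40, 50, 58], col totals [73, 48, 27], n=148
χ² = (22−19.73)²/19.73 + (6−12.97)²/12.97 + (12−7.30)²/7.30 + (22−24.66)²/24.66 + (20−16.22)²/16.22 + (8−9.12)²/9.12 + (29−28.61)²/28.61 + (22−18.81)²/18.81 + (7−10.58)²/10.58 = 10.1061
df = 4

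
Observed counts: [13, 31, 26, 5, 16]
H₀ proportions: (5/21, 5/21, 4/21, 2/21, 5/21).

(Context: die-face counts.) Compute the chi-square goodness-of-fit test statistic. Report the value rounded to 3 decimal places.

test statistic = 14.854

n = 91; E_i = n·p_i = [21.67, 21.67, 17.33, 8.67, 21.67]
χ² = (13−21.67)²/21.67 + (31−21.67)²/21.67 + (26−17.33)²/17.33 + (5−8.67)²/8.67 + (16−21.67)²/21.67 = 14.8538
df = 4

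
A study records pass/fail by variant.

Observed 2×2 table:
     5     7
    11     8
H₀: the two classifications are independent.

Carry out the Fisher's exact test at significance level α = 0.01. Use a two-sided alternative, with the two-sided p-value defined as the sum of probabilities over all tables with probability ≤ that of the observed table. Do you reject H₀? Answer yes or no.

Margins: r₁=12, r₂=19, c₁=16, c₂=15, n=31
p_obs = C(12,5)·C(19,11)/C(31,16); sum pmf over tables with pmf ≤ p_obs
p-value (two-sided) = 0.47255
At α=0.01: p ≥ α → fail to reject H₀

reject H₀: no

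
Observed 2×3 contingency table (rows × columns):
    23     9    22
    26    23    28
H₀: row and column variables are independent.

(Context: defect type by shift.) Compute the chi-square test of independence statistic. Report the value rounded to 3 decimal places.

Row totals [54, 77], col totals [49, 32, 50], n=131
χ² = (23−20.20)²/20.20 + (9−13.19)²/13.19 + (22−20.61)²/20.61 + (26−28.80)²/28.80 + (23−18.81)²/18.81 + (28−29.39)²/29.39 = 3.0856
df = 2

test statistic = 3.086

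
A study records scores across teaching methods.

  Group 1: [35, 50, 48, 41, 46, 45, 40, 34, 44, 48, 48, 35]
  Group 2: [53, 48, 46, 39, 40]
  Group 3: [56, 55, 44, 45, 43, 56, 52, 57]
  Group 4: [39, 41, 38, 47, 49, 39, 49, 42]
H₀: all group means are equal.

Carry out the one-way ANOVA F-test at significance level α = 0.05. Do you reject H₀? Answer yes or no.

Group means [42.83, 45.20, 51.00, 43.00], grand mean 45.212
SSB = Σnᵢ(x̄ᵢ−x̄)² = 375.048; SSW = ΣΣ(x−x̄ᵢ)² = 896.467
MSB = 375.048/3 = 125.0162; MSW = 896.467/29 = 30.9126
F = MSB/MSW = 4.0442
df = (3, 29)
p-value (upper-tail) = 0.01616
At α=0.05: p < α → reject H₀

reject H₀: yes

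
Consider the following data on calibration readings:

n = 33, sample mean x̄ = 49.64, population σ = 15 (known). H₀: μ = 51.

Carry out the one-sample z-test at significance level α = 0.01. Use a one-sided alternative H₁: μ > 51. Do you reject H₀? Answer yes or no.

reject H₀: no

SE = σ/√n = 15/√33 = 2.6112
z = (x̄−μ₀)/SE = (49.64−51)/2.6112 = -0.5208
p-value (one-sided, H₁ greater) = 0.69876
At α=0.01: p ≥ α → fail to reject H₀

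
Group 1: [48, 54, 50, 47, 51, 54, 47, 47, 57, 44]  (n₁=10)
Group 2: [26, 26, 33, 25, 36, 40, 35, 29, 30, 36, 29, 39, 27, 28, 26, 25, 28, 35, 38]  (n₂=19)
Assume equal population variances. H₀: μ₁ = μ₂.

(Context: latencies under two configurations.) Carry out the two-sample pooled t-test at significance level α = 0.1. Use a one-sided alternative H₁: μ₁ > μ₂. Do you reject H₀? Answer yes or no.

reject H₀: yes

x̄₁=49.900, s₁=4.067, n₁=10
x̄₂=31.105, s₂=5.109, n₂=19
s_p² = [9·4.067² + 18·5.109²]/27 = 22.9144
SE = √(s_p²·(1/10+1/19)) = 1.8702
t = (49.900−31.105)/1.8702 = 10.0498
df = 27
p-value (one-sided, H₁ greater) = 0.00000
At α=0.1: p < α → reject H₀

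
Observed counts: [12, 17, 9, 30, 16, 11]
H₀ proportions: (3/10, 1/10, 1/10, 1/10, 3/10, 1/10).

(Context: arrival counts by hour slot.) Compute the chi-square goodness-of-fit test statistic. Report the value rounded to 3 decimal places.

test statistic = 65.456

n = 95; E_i = n·p_i = [28.50, 9.50, 9.50, 9.50, 28.50, 9.50]
χ² = (12−28.50)²/28.50 + (17−9.50)²/9.50 + (9−9.50)²/9.50 + (30−9.50)²/9.50 + (16−28.50)²/28.50 + (11−9.50)²/9.50 = 65.4561
df = 5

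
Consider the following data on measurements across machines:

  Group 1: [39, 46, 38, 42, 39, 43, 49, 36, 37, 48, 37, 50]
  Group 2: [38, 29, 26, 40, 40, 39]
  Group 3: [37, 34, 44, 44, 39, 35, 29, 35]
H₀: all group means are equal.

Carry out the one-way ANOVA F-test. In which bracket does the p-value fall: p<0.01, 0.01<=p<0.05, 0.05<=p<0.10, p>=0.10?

p-value bracket: 0.01<=p<0.05

Group means [42.00, 35.33, 37.12], grand mean 38.962
SSB = Σnᵢ(x̄ᵢ−x̄)² = 216.753; SSW = ΣΣ(x−x̄ᵢ)² = 660.208
MSB = 216.753/2 = 108.3766; MSW = 660.208/23 = 28.7047
F = MSB/MSW = 3.7756
df = (2, 23)
p-value (upper-tail) = 0.03820
→ bracket: 0.01<=p<0.05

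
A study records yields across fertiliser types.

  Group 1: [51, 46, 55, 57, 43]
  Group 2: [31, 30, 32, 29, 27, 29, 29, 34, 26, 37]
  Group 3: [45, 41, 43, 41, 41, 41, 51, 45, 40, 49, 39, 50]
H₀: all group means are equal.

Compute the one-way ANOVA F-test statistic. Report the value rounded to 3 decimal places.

Group means [50.40, 30.40, 43.83], grand mean 40.074
SSB = Σnᵢ(x̄ᵢ−x̄)² = 1638.585; SSW = ΣΣ(x−x̄ᵢ)² = 425.267
MSB = 1638.585/2 = 819.2926; MSW = 425.267/24 = 17.7194
F = MSB/MSW = 46.2369
df = (2, 24)

test statistic = 46.237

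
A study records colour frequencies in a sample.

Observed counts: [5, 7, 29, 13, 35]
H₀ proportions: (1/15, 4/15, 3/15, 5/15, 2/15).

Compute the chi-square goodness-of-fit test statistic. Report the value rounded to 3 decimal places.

test statistic = 73.452

n = 89; E_i = n·p_i = [5.93, 23.73, 17.80, 29.67, 11.87]
χ² = (5−5.93)²/5.93 + (7−23.73)²/23.73 + (29−17.80)²/17.80 + (13−29.67)²/29.67 + (35−11.87)²/11.87 = 73.4522
df = 4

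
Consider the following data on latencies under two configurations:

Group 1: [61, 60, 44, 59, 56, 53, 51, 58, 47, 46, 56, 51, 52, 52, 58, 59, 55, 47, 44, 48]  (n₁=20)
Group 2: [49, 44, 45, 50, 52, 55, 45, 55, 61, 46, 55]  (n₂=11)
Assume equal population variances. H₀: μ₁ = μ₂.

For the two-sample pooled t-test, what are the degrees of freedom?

degrees of freedom = 29

df = n₁ + n₂ − 2 = 20 + 11 − 2 = 29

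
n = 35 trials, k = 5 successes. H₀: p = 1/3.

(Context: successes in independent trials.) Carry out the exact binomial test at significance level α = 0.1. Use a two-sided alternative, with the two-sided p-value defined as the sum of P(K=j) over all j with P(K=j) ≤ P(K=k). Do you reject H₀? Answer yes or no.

Exact binomial: n=35, k=5, p₀=1/3=0.3333
P(X=j) = C(n,j)·p₀^j·(1−p₀)^(n−j); p = Σ P(X=j) over j with P(X=j) ≤ P(X=5)
p-value (two-sided) = 0.01843
At α=0.1: p < α → reject H₀

reject H₀: yes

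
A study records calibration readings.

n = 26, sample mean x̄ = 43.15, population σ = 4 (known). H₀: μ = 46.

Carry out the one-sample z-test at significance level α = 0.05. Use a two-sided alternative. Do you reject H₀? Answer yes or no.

reject H₀: yes

SE = σ/√n = 4/√26 = 0.7845
z = (x̄−μ₀)/SE = (43.15−46)/0.7845 = -3.6331
p-value (two-sided) = 0.00028
At α=0.05: p < α → reject H₀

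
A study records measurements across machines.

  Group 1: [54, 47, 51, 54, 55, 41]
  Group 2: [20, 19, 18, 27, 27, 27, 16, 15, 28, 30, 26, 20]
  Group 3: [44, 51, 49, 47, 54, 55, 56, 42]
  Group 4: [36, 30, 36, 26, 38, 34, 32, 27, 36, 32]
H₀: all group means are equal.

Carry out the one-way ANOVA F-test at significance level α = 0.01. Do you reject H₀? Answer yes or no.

Group means [50.33, 22.75, 49.75, 32.70], grand mean 36.111
SSB = Σnᵢ(x̄ᵢ−x̄)² = 4960.372; SSW = ΣΣ(x−x̄ᵢ)² = 785.183
MSB = 4960.372/3 = 1653.4574; MSW = 785.183/32 = 24.5370
F = MSB/MSW = 67.3863
df = (3, 32)
p-value (upper-tail) = 0.00000
At α=0.01: p < α → reject H₀

reject H₀: yes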